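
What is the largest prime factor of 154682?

154682 = 2 · 77341
77341 = 11 · 7031
7031 = 79 · 89
89 is prime.
So 154682 = 2 · 11 · 79 · 89; the largest prime factor is 89.

89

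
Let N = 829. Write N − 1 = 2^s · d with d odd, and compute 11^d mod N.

829 − 1 = 828 = 2^2 · 207, so d = 207.
11^1 ≡ 11 (mod 829)
11^2 ≡ 11^2 = 121 ≡ 121 (mod 829)
11^4 ≡ 121^2 = 14641 ≡ 548 (mod 829)
11^8 ≡ 548^2 = 300304 ≡ 206 (mod 829)
11^16 ≡ 206^2 = 42436 ≡ 157 (mod 829)
11^32 ≡ 157^2 = 24649 ≡ 608 (mod 829)
11^64 ≡ 608^2 = 369664 ≡ 759 (mod 829)
11^128 ≡ 759^2 = 576081 ≡ 755 (mod 829)
207 = 128 + 64 + 8 + 4 + 2 + 1 in binary powers of 2.
So 11^207 ≡ 755 · 759 · 206 · 548 · 121 · 11 ≡ 1 (mod 829).
Since 11^d ≡ 1 (mod 829), base 11 does not prove 829 composite.

1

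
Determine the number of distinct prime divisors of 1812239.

1812239 = 11 · 164749
164749 = 13 · 12673
12673 = 19 · 667
667 = 23 · 29
1812239 = 11 · 13 · 19 · 23 · 29, which has 5 distinct prime factors.

5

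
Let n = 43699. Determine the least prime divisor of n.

89

43699 is odd.
Digit sum 31, not divisible by 3.
Ends in 9: not divisible by 5.
7: 43699 = 7·6242 + 5
11: 43699 = 11·3972 + 7
13: 43699 = 13·3361 + 6
17: 43699 = 17·2570 + 9
19: 43699 = 19·2299 + 18
23: 43699 = 23·1899 + 22
29: 43699 = 29·1506 + 25
31: 43699 = 31·1409 + 20
37: 43699 = 37·1181 + 2
41: 43699 = 41·1065 + 34
43: 43699 = 43·1016 + 11
47: 43699 = 47·929 + 36
53: 43699 = 53·824 + 27
59: 43699 = 59·740 + 39
61: 43699 = 61·716 + 23
67: 43699 = 67·652 + 15
71: 43699 = 71·615 + 34
73: 43699 = 73·598 + 45
79: 43699 = 79·553 + 12
83: 43699 = 83·526 + 41
89: 43699 = 89·491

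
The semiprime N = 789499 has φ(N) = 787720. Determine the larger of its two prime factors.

φ(n) = (p−1)(q−1) = n − (p+q) + 1, so p + q = 789499 − 787720 + 1 = 1780.
p and q are the roots of t² − 1780t + 789499 = 0.
Discriminant: 1780² − 4·789499 = 3168400 − 3157996 = 10404; √10404 = 102.
q = (1780 − 102)/2 = 839, p = (1780 + 102)/2 = 941.
Check: 839 · 941 = 789499.

941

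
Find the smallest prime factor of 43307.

43307 is odd.
Digit sum 17, not divisible by 3.
Ends in 7: not divisible by 5.
7: 43307 = 7·6186 + 5
11: 43307 = 11·3937

11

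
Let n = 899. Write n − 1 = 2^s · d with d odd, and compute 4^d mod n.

845

899 − 1 = 898 = 2^1 · 449, so d = 449.
4^1 ≡ 4 (mod 899)
4^2 ≡ 4^2 = 16 ≡ 16 (mod 899)
4^4 ≡ 16^2 = 256 ≡ 256 (mod 899)
4^8 ≡ 256^2 = 65536 ≡ 808 (mod 899)
4^16 ≡ 808^2 = 652864 ≡ 190 (mod 899)
4^32 ≡ 190^2 = 36100 ≡ 140 (mod 899)
4^64 ≡ 140^2 = 19600 ≡ 721 (mod 899)
4^128 ≡ 721^2 = 519841 ≡ 219 (mod 899)
4^256 ≡ 219^2 = 47961 ≡ 314 (mod 899)
449 = 256 + 128 + 64 + 1 in binary powers of 2.
So 4^449 ≡ 314 · 219 · 721 · 4 ≡ 845 (mod 899).
Squaring chain: 845; never reaches −1, so base 4 is a Miller–Rabin witness that 899 is composite.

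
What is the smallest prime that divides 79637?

97

79637 is odd.
Digit sum 32, not divisible by 3.
Ends in 7: not divisible by 5.
7: 79637 = 7·11376 + 5
11: 79637 = 11·7239 + 8
13: 79637 = 13·6125 + 12
17: 79637 = 17·4684 + 9
19: 79637 = 19·4191 + 8
23: 79637 = 23·3462 + 11
29: 79637 = 29·2746 + 3
31: 79637 = 31·2568 + 29
37: 79637 = 37·2152 + 13
41: 79637 = 41·1942 + 15
43: 79637 = 43·1852 + 1
47: 79637 = 47·1694 + 19
53: 79637 = 53·1502 + 31
59: 79637 = 59·1349 + 46
61: 79637 = 61·1305 + 32
67: 79637 = 67·1188 + 41
71: 79637 = 71·1121 + 46
73: 79637 = 73·1090 + 67
79: 79637 = 79·1008 + 5
83: 79637 = 83·959 + 40
89: 79637 = 89·894 + 71
97: 79637 = 97·821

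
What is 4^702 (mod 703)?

4^1 ≡ 4 (mod 703)
4^2 ≡ 4^2 = 16 ≡ 16 (mod 703)
4^4 ≡ 16^2 = 256 ≡ 256 (mod 703)
4^8 ≡ 256^2 = 65536 ≡ 157 (mod 703)
4^16 ≡ 157^2 = 24649 ≡ 44 (mod 703)
4^32 ≡ 44^2 = 1936 ≡ 530 (mod 703)
4^64 ≡ 530^2 = 280900 ≡ 403 (mod 703)
4^128 ≡ 403^2 = 162409 ≡ 16 (mod 703)
4^256 ≡ 16^2 = 256 ≡ 256 (mod 703)
4^512 ≡ 256^2 = 65536 ≡ 157 (mod 703)
702 = 512 + 128 + 32 + 16 + 8 + 4 + 2 in binary powers of 2.
So 4^702 ≡ 157 · 16 · 530 · 44 · 157 · 256 · 16 ≡ 1 (mod 703).
Since the result is 1, base 4 gives no evidence that 703 is composite.

1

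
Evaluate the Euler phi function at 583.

520

Factor: 583 = 11 · 53.
φ(583) = (11−1) · (53−1) = 10 · 52 = 520.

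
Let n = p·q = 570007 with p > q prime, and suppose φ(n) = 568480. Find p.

φ(n) = (p−1)(q−1) = n − (p+q) + 1, so p + q = 570007 − 568480 + 1 = 1528.
p and q are the roots of t² − 1528t + 570007 = 0.
Discriminant: 1528² − 4·570007 = 2334784 − 2280028 = 54756; √54756 = 234.
q = (1528 − 234)/2 = 647, p = (1528 + 234)/2 = 881.
Check: 647 · 881 = 570007.

881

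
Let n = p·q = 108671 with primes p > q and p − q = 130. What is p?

Since p = q + 130, we have 108671 = q(q + 130), so q² + 130q − 108671 = 0.
Discriminant: 130² + 4·108671 = 16900 + 434684 = 451584; √451584 = 672.
q = (−130 + 672)/2 = 271, and p = q + 130 = 401.
Check: 271 · 401 = 108671.

401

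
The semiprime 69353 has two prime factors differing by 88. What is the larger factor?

311

Since p = q + 88, we have 69353 = q(q + 88), so q² + 88q − 69353 = 0.
Discriminant: 88² + 4·69353 = 7744 + 277412 = 285156; √285156 = 534.
q = (−88 + 534)/2 = 223, and p = q + 88 = 311.
Check: 223 · 311 = 69353.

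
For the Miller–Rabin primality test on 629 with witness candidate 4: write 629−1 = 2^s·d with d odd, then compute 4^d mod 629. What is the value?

629 − 1 = 628 = 2^2 · 157, so d = 157.
4^1 ≡ 4 (mod 629)
4^2 ≡ 4^2 = 16 ≡ 16 (mod 629)
4^4 ≡ 16^2 = 256 ≡ 256 (mod 629)
4^8 ≡ 256^2 = 65536 ≡ 120 (mod 629)
4^16 ≡ 120^2 = 14400 ≡ 562 (mod 629)
4^32 ≡ 562^2 = 315844 ≡ 86 (mod 629)
4^64 ≡ 86^2 = 7396 ≡ 477 (mod 629)
4^128 ≡ 477^2 = 227529 ≡ 460 (mod 629)
157 = 128 + 16 + 8 + 4 + 1 in binary powers of 2.
So 4^157 ≡ 460 · 562 · 120 · 256 · 4 ≡ 225 (mod 629).
Squaring chain: 225 → 305; never reaches −1, so base 4 is a Miller–Rabin witness that 629 is composite.

225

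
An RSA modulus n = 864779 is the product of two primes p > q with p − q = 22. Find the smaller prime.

Since p = q + 22, we have 864779 = q(q + 22), so q² + 22q − 864779 = 0.
Discriminant: 22² + 4·864779 = 484 + 3459116 = 3459600; √3459600 = 1860.
q = (−22 + 1860)/2 = 919, and p = q + 22 = 941.
Check: 919 · 941 = 864779.

919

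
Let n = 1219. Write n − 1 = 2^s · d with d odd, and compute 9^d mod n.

1219 − 1 = 1218 = 2^1 · 609, so d = 609.
9^1 ≡ 9 (mod 1219)
9^2 ≡ 9^2 = 81 ≡ 81 (mod 1219)
9^4 ≡ 81^2 = 6561 ≡ 466 (mod 1219)
9^8 ≡ 466^2 = 217156 ≡ 174 (mod 1219)
9^16 ≡ 174^2 = 30276 ≡ 1020 (mod 1219)
9^32 ≡ 1020^2 = 1040400 ≡ 593 (mod 1219)
9^64 ≡ 593^2 = 351649 ≡ 577 (mod 1219)
9^128 ≡ 577^2 = 332929 ≡ 142 (mod 1219)
9^256 ≡ 142^2 = 20164 ≡ 660 (mod 1219)
9^512 ≡ 660^2 = 435600 ≡ 417 (mod 1219)
609 = 512 + 64 + 32 + 1 in binary powers of 2.
So 9^609 ≡ 417 · 577 · 593 · 9 ≡ 282 (mod 1219).
Squaring chain: 282; never reaches −1, so base 9 is a Miller–Rabin witness that 1219 is composite.

282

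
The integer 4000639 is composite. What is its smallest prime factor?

79

4000639 is odd.
Digit sum 22, not divisible by 3.
Ends in 9: not divisible by 5.
7: 4000639 = 7·571519 + 6
11: 4000639 = 11·363694 + 5
13: 4000639 = 13·307741 + 6
17: 4000639 = 17·235331 + 12
19: 4000639 = 19·210559 + 18
23: 4000639 = 23·173940 + 19
29: 4000639 = 29·137953 + 2
31: 4000639 = 31·129052 + 27
37: 4000639 = 37·108125 + 14
41: 4000639 = 41·97576 + 23
43: 4000639 = 43·93038 + 5
47: 4000639 = 47·85119 + 46
53: 4000639 = 53·75483 + 40
59: 4000639 = 59·67807 + 26
61: 4000639 = 61·65584 + 15
67: 4000639 = 67·59711 + 2
71: 4000639 = 71·56347 + 2
73: 4000639 = 73·54803 + 20
79: 4000639 = 79·50641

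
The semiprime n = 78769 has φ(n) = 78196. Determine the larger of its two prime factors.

φ(n) = (p−1)(q−1) = n − (p+q) + 1, so p + q = 78769 − 78196 + 1 = 574.
p and q are the roots of t² − 574t + 78769 = 0.
Discriminant: 574² − 4·78769 = 329476 − 315076 = 14400; √14400 = 120.
q = (574 − 120)/2 = 227, p = (574 + 120)/2 = 347.
Check: 227 · 347 = 78769.

347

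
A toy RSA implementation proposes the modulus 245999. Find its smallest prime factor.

13

245999 is odd.
Digit sum 38, not divisible by 3.
Ends in 9: not divisible by 5.
7: 245999 = 7·35142 + 5
11: 245999 = 11·22363 + 6
13: 245999 = 13·18923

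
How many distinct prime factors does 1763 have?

2

1763 = 41 · 43
1763 = 41 · 43, which has 2 distinct prime factors.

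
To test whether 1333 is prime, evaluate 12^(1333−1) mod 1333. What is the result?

4

12^1 ≡ 12 (mod 1333)
12^2 ≡ 12^2 = 144 ≡ 144 (mod 1333)
12^4 ≡ 144^2 = 20736 ≡ 741 (mod 1333)
12^8 ≡ 741^2 = 549081 ≡ 1218 (mod 1333)
12^16 ≡ 1218^2 = 1483524 ≡ 1228 (mod 1333)
12^32 ≡ 1228^2 = 1507984 ≡ 361 (mod 1333)
12^64 ≡ 361^2 = 130321 ≡ 1020 (mod 1333)
12^128 ≡ 1020^2 = 1040400 ≡ 660 (mod 1333)
12^256 ≡ 660^2 = 435600 ≡ 1042 (mod 1333)
12^512 ≡ 1042^2 = 1085764 ≡ 702 (mod 1333)
12^1024 ≡ 702^2 = 492804 ≡ 927 (mod 1333)
1332 = 1024 + 256 + 32 + 16 + 4 in binary powers of 2.
So 12^1332 ≡ 927 · 1042 · 361 · 1228 · 741 ≡ 4 (mod 1333).
Since 4 ≠ 1, base 12 is a Fermat witness: 1333 is composite.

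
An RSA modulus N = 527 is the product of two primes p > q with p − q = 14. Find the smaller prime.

17

Since p = q + 14, we have 527 = q(q + 14), so q² + 14q − 527 = 0.
Discriminant: 14² + 4·527 = 196 + 2108 = 2304; √2304 = 48.
q = (−14 + 48)/2 = 17, and p = q + 14 = 31.
Check: 17 · 31 = 527.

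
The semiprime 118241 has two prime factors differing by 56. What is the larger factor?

373

Since p = q + 56, we have 118241 = q(q + 56), so q² + 56q − 118241 = 0.
Discriminant: 56² + 4·118241 = 3136 + 472964 = 476100; √476100 = 690.
q = (−56 + 690)/2 = 317, and p = q + 56 = 373.
Check: 317 · 373 = 118241.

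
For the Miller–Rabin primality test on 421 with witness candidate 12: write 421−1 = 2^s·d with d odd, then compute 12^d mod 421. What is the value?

421 − 1 = 420 = 2^2 · 105, so d = 105.
12^1 ≡ 12 (mod 421)
12^2 ≡ 12^2 = 144 ≡ 144 (mod 421)
12^4 ≡ 144^2 = 20736 ≡ 107 (mod 421)
12^8 ≡ 107^2 = 11449 ≡ 82 (mod 421)
12^16 ≡ 82^2 = 6724 ≡ 409 (mod 421)
12^32 ≡ 409^2 = 167281 ≡ 144 (mod 421)
12^64 ≡ 144^2 = 20736 ≡ 107 (mod 421)
105 = 64 + 32 + 8 + 1 in binary powers of 2.
So 12^105 ≡ 107 · 144 · 82 · 12 ≡ 420 (mod 421).
Since 12^d ≡ 420 (mod 421), base 12 does not prove 421 composite.

420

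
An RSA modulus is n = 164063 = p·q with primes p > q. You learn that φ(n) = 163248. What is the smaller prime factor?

359

φ(n) = (p−1)(q−1) = n − (p+q) + 1, so p + q = 164063 − 163248 + 1 = 816.
p and q are the roots of t² − 816t + 164063 = 0.
Discriminant: 816² − 4·164063 = 665856 − 656252 = 9604; √9604 = 98.
q = (816 − 98)/2 = 359, p = (816 + 98)/2 = 457.
Check: 359 · 457 = 164063.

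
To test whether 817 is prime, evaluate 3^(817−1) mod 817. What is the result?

3^1 ≡ 3 (mod 817)
3^2 ≡ 3^2 = 9 ≡ 9 (mod 817)
3^4 ≡ 9^2 = 81 ≡ 81 (mod 817)
3^8 ≡ 81^2 = 6561 ≡ 25 (mod 817)
3^16 ≡ 25^2 = 625 ≡ 625 (mod 817)
3^32 ≡ 625^2 = 390625 ≡ 99 (mod 817)
3^64 ≡ 99^2 = 9801 ≡ 814 (mod 817)
3^128 ≡ 814^2 = 662596 ≡ 9 (mod 817)
3^256 ≡ 9^2 = 81 ≡ 81 (mod 817)
3^512 ≡ 81^2 = 6561 ≡ 25 (mod 817)
816 = 512 + 256 + 32 + 16 in binary powers of 2.
So 3^816 ≡ 25 · 81 · 99 · 625 ≡ 121 (mod 817).
Since 121 ≠ 1, base 3 is a Fermat witness: 817 is composite.

121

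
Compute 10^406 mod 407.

232

10^1 ≡ 10 (mod 407)
10^2 ≡ 10^2 = 100 ≡ 100 (mod 407)
10^4 ≡ 100^2 = 10000 ≡ 232 (mod 407)
10^8 ≡ 232^2 = 53824 ≡ 100 (mod 407)
10^16 ≡ 100^2 = 10000 ≡ 232 (mod 407)
10^32 ≡ 232^2 = 53824 ≡ 100 (mod 407)
10^64 ≡ 100^2 = 10000 ≡ 232 (mod 407)
10^128 ≡ 232^2 = 53824 ≡ 100 (mod 407)
10^256 ≡ 100^2 = 10000 ≡ 232 (mod 407)
406 = 256 + 128 + 16 + 4 + 2 in binary powers of 2.
So 10^406 ≡ 232 · 100 · 232 · 232 · 100 ≡ 232 (mod 407).
Since 232 ≠ 1, base 10 is a Fermat witness: 407 is composite.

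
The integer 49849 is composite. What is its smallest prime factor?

49849 is odd.
Digit sum 34, not divisible by 3.
Ends in 9: not divisible by 5.
7: 49849 = 7·7121 + 2
11: 49849 = 11·4531 + 8
13: 49849 = 13·3834 + 7
17: 49849 = 17·2932 + 5
19: 49849 = 19·2623 + 12
23: 49849 = 23·2167 + 8
29: 49849 = 29·1718 + 27
31: 49849 = 31·1608 + 1
37: 49849 = 37·1347 + 10
41: 49849 = 41·1215 + 34
43: 49849 = 43·1159 + 12
47: 49849 = 47·1060 + 29
53: 49849 = 53·940 + 29
59: 49849 = 59·844 + 53
61: 49849 = 61·817 + 12
67: 49849 = 67·744 + 1
71: 49849 = 71·702 + 7
73: 49849 = 73·682 + 63
79: 49849 = 79·631

79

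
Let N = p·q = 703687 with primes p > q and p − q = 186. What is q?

751

Since p = q + 186, we have 703687 = q(q + 186), so q² + 186q − 703687 = 0.
Discriminant: 186² + 4·703687 = 34596 + 2814748 = 2849344; √2849344 = 1688.
q = (−186 + 1688)/2 = 751, and p = q + 186 = 937.
Check: 751 · 937 = 703687.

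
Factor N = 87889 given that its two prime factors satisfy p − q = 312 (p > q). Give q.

Since p = q + 312, we have 87889 = q(q + 312), so q² + 312q − 87889 = 0.
Discriminant: 312² + 4·87889 = 97344 + 351556 = 448900; √448900 = 670.
q = (−312 + 670)/2 = 179, and p = q + 312 = 491.
Check: 179 · 491 = 87889.

179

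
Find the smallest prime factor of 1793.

1793 is odd.
Digit sum 20, not divisible by 3.
Ends in 3: not divisible by 5.
7: 1793 = 7·256 + 1
11: 1793 = 11·163

11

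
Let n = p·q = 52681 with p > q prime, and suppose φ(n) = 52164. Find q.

φ(n) = (p−1)(q−1) = n − (p+q) + 1, so p + q = 52681 − 52164 + 1 = 518.
p and q are the roots of t² − 518t + 52681 = 0.
Discriminant: 518² − 4·52681 = 268324 − 210724 = 57600; √57600 = 240.
q = (518 − 240)/2 = 139, p = (518 + 240)/2 = 379.
Check: 139 · 379 = 52681.

139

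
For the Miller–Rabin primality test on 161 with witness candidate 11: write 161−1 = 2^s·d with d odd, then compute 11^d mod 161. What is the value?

51

161 − 1 = 160 = 2^5 · 5, so d = 5.
11^1 ≡ 11 (mod 161)
11^2 ≡ 11^2 = 121 ≡ 121 (mod 161)
11^4 ≡ 121^2 = 14641 ≡ 151 (mod 161)
5 = 4 + 1 in binary powers of 2.
So 11^5 ≡ 151 · 11 ≡ 51 (mod 161).
Squaring chain: 51 → 25 → 142 → 39 → 72; never reaches −1, so base 11 is a Miller–Rabin witness that 161 is composite.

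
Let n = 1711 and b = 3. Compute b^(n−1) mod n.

3^1 ≡ 3 (mod 1711)
3^2 ≡ 3^2 = 9 ≡ 9 (mod 1711)
3^4 ≡ 9^2 = 81 ≡ 81 (mod 1711)
3^8 ≡ 81^2 = 6561 ≡ 1428 (mod 1711)
3^16 ≡ 1428^2 = 2039184 ≡ 1383 (mod 1711)
3^32 ≡ 1383^2 = 1912689 ≡ 1502 (mod 1711)
3^64 ≡ 1502^2 = 2256004 ≡ 906 (mod 1711)
3^128 ≡ 906^2 = 820836 ≡ 1267 (mod 1711)
3^256 ≡ 1267^2 = 1605289 ≡ 371 (mod 1711)
3^512 ≡ 371^2 = 137641 ≡ 761 (mod 1711)
3^1024 ≡ 761^2 = 579121 ≡ 803 (mod 1711)
1710 = 1024 + 512 + 128 + 32 + 8 + 4 + 2 in binary powers of 2.
So 3^1710 ≡ 803 · 761 · 1267 · 1502 · 1428 · 81 · 9 ≡ 1082 (mod 1711).
Since 1082 ≠ 1, base 3 is a Fermat witness: 1711 is composite.

1082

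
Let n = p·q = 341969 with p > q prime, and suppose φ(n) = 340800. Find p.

φ(n) = (p−1)(q−1) = n − (p+q) + 1, so p + q = 341969 − 340800 + 1 = 1170.
p and q are the roots of t² − 1170t + 341969 = 0.
Discriminant: 1170² − 4·341969 = 1368900 − 1367876 = 1024; √1024 = 32.
q = (1170 − 32)/2 = 569, p = (1170 + 32)/2 = 601.
Check: 569 · 601 = 341969.

601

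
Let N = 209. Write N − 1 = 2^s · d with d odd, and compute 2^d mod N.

209 − 1 = 208 = 2^4 · 13, so d = 13.
2^1 ≡ 2 (mod 209)
2^2 ≡ 2^2 = 4 ≡ 4 (mod 209)
2^4 ≡ 4^2 = 16 ≡ 16 (mod 209)
2^8 ≡ 16^2 = 256 ≡ 47 (mod 209)
13 = 8 + 4 + 1 in binary powers of 2.
So 2^13 ≡ 47 · 16 · 2 ≡ 41 (mod 209).
Squaring chain: 41 → 9 → 81 → 82; never reaches −1, so base 2 is a Miller–Rabin witness that 209 is composite.

41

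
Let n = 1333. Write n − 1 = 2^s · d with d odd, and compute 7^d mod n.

1333 − 1 = 1332 = 2^2 · 333, so d = 333.
7^1 ≡ 7 (mod 1333)
7^2 ≡ 7^2 = 49 ≡ 49 (mod 1333)
7^4 ≡ 49^2 = 2401 ≡ 1068 (mod 1333)
7^8 ≡ 1068^2 = 1140624 ≡ 909 (mod 1333)
7^16 ≡ 909^2 = 826281 ≡ 1154 (mod 1333)
7^32 ≡ 1154^2 = 1331716 ≡ 49 (mod 1333)
7^64 ≡ 49^2 = 2401 ≡ 1068 (mod 1333)
7^128 ≡ 1068^2 = 1140624 ≡ 909 (mod 1333)
7^256 ≡ 909^2 = 826281 ≡ 1154 (mod 1333)
333 = 256 + 64 + 8 + 4 + 1 in binary powers of 2.
So 7^333 ≡ 1154 · 1068 · 909 · 1068 · 7 ≡ 343 (mod 1333).
Squaring chain: 343 → 345; never reaches −1, so base 7 is a Miller–Rabin witness that 1333 is composite.

343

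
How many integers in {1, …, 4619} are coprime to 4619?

Factor: 4619 = 31 · 149.
φ(4619) = (31−1) · (149−1) = 30 · 148 = 4440.

4440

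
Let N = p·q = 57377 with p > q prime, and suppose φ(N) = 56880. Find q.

φ(n) = (p−1)(q−1) = n − (p+q) + 1, so p + q = 57377 − 56880 + 1 = 498.
p and q are the roots of t² − 498t + 57377 = 0.
Discriminant: 498² − 4·57377 = 248004 − 229508 = 18496; √18496 = 136.
q = (498 − 136)/2 = 181, p = (498 + 136)/2 = 317.
Check: 181 · 317 = 57377.

181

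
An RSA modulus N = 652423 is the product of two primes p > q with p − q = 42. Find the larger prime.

829

Since p = q + 42, we have 652423 = q(q + 42), so q² + 42q − 652423 = 0.
Discriminant: 42² + 4·652423 = 1764 + 2609692 = 2611456; √2611456 = 1616.
q = (−42 + 1616)/2 = 787, and p = q + 42 = 829.
Check: 787 · 829 = 652423.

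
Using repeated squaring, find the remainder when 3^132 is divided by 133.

3^1 ≡ 3 (mod 133)
3^2 ≡ 3^2 = 9 ≡ 9 (mod 133)
3^4 ≡ 9^2 = 81 ≡ 81 (mod 133)
3^8 ≡ 81^2 = 6561 ≡ 44 (mod 133)
3^16 ≡ 44^2 = 1936 ≡ 74 (mod 133)
3^32 ≡ 74^2 = 5476 ≡ 23 (mod 133)
3^64 ≡ 23^2 = 529 ≡ 130 (mod 133)
3^128 ≡ 130^2 = 16900 ≡ 9 (mod 133)
132 = 128 + 4 in binary powers of 2.
So 3^132 ≡ 9 · 81 ≡ 64 (mod 133).
Since 64 ≠ 1, base 3 is a Fermat witness: 133 is composite.

64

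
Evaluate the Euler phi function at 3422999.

Factor: 3422999 = 103 · 167 · 199.
φ(3422999) = (103−1) · (167−1) · (199−1) = 102 · 166 · 198 = 3352536.

3352536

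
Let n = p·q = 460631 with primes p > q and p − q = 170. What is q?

Since p = q + 170, we have 460631 = q(q + 170), so q² + 170q − 460631 = 0.
Discriminant: 170² + 4·460631 = 28900 + 1842524 = 1871424; √1871424 = 1368.
q = (−170 + 1368)/2 = 599, and p = q + 170 = 769.
Check: 599 · 769 = 460631.

599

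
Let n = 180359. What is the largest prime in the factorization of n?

180359 = 41 · 4399
4399 = 53 · 83
83 is prime.
So 180359 = 41 · 53 · 83; the largest prime factor is 83.

83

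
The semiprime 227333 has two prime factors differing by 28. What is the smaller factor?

463

Since p = q + 28, we have 227333 = q(q + 28), so q² + 28q − 227333 = 0.
Discriminant: 28² + 4·227333 = 784 + 909332 = 910116; √910116 = 954.
q = (−28 + 954)/2 = 463, and p = q + 28 = 491.
Check: 463 · 491 = 227333.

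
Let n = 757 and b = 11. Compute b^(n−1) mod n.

11^1 ≡ 11 (mod 757)
11^2 ≡ 11^2 = 121 ≡ 121 (mod 757)
11^4 ≡ 121^2 = 14641 ≡ 258 (mod 757)
11^8 ≡ 258^2 = 66564 ≡ 705 (mod 757)
11^16 ≡ 705^2 = 497025 ≡ 433 (mod 757)
11^32 ≡ 433^2 = 187489 ≡ 510 (mod 757)
11^64 ≡ 510^2 = 260100 ≡ 449 (mod 757)
11^128 ≡ 449^2 = 201601 ≡ 239 (mod 757)
11^256 ≡ 239^2 = 57121 ≡ 346 (mod 757)
11^512 ≡ 346^2 = 119716 ≡ 110 (mod 757)
756 = 512 + 128 + 64 + 32 + 16 + 4 in binary powers of 2.
So 11^756 ≡ 110 · 239 · 449 · 510 · 433 · 258 ≡ 1 (mod 757).
Since the result is 1, base 11 gives no evidence that 757 is composite.

1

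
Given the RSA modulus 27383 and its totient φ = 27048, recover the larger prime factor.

φ(n) = (p−1)(q−1) = n − (p+q) + 1, so p + q = 27383 − 27048 + 1 = 336.
p and q are the roots of t² − 336t + 27383 = 0.
Discriminant: 336² − 4·27383 = 112896 − 109532 = 3364; √3364 = 58.
q = (336 − 58)/2 = 139, p = (336 + 58)/2 = 197.
Check: 139 · 197 = 27383.

197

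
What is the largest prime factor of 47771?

47771 = 23 · 2077
2077 = 31 · 67
67 is prime.
So 47771 = 23 · 31 · 67; the largest prime factor is 67.

67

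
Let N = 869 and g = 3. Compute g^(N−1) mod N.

3^1 ≡ 3 (mod 869)
3^2 ≡ 3^2 = 9 ≡ 9 (mod 869)
3^4 ≡ 9^2 = 81 ≡ 81 (mod 869)
3^8 ≡ 81^2 = 6561 ≡ 478 (mod 869)
3^16 ≡ 478^2 = 228484 ≡ 806 (mod 869)
3^32 ≡ 806^2 = 649636 ≡ 493 (mod 869)
3^64 ≡ 493^2 = 243049 ≡ 598 (mod 869)
3^128 ≡ 598^2 = 357604 ≡ 445 (mod 869)
3^256 ≡ 445^2 = 198025 ≡ 762 (mod 869)
3^512 ≡ 762^2 = 580644 ≡ 152 (mod 869)
868 = 512 + 256 + 64 + 32 + 4 in binary powers of 2.
So 3^868 ≡ 152 · 762 · 598 · 493 · 81 ≡ 115 (mod 869).
Since 115 ≠ 1, base 3 is a Fermat witness: 869 is composite.

115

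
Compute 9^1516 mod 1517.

493

9^1 ≡ 9 (mod 1517)
9^2 ≡ 9^2 = 81 ≡ 81 (mod 1517)
9^4 ≡ 81^2 = 6561 ≡ 493 (mod 1517)
9^8 ≡ 493^2 = 243049 ≡ 329 (mod 1517)
9^16 ≡ 329^2 = 108241 ≡ 534 (mod 1517)
9^32 ≡ 534^2 = 285156 ≡ 1477 (mod 1517)
9^64 ≡ 1477^2 = 2181529 ≡ 83 (mod 1517)
9^128 ≡ 83^2 = 6889 ≡ 821 (mod 1517)
9^256 ≡ 821^2 = 674041 ≡ 493 (mod 1517)
9^512 ≡ 493^2 = 243049 ≡ 329 (mod 1517)
9^1024 ≡ 329^2 = 108241 ≡ 534 (mod 1517)
1516 = 1024 + 256 + 128 + 64 + 32 + 8 + 4 in binary powers of 2.
So 9^1516 ≡ 534 · 493 · 821 · 83 · 1477 · 329 · 493 ≡ 493 (mod 1517).
Since 493 ≠ 1, base 9 is a Fermat witness: 1517 is composite.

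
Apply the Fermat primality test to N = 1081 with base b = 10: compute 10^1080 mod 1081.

10^1 ≡ 10 (mod 1081)
10^2 ≡ 10^2 = 100 ≡ 100 (mod 1081)
10^4 ≡ 100^2 = 10000 ≡ 271 (mod 1081)
10^8 ≡ 271^2 = 73441 ≡ 1014 (mod 1081)
10^16 ≡ 1014^2 = 1028196 ≡ 165 (mod 1081)
10^32 ≡ 165^2 = 27225 ≡ 200 (mod 1081)
10^64 ≡ 200^2 = 40000 ≡ 3 (mod 1081)
10^128 ≡ 3^2 = 9 ≡ 9 (mod 1081)
10^256 ≡ 9^2 = 81 ≡ 81 (mod 1081)
10^512 ≡ 81^2 = 6561 ≡ 75 (mod 1081)
10^1024 ≡ 75^2 = 5625 ≡ 220 (mod 1081)
1080 = 1024 + 32 + 16 + 8 in binary powers of 2.
So 10^1080 ≡ 220 · 200 · 165 · 1014 ≡ 813 (mod 1081).
Since 813 ≠ 1, base 10 is a Fermat witness: 1081 is composite.

813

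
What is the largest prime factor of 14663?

14663 = 11 · 1333
1333 = 31 · 43
43 is prime.
So 14663 = 11 · 31 · 43; the largest prime factor is 43.

43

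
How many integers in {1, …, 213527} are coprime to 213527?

199584

Factor: 213527 = 29 · 37 · 199.
φ(213527) = (29−1) · (37−1) · (199−1) = 28 · 36 · 198 = 199584.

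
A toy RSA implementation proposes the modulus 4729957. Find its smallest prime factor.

43

4729957 is odd.
Digit sum 43, not divisible by 3.
Ends in 7: not divisible by 5.
7: 4729957 = 7·675708 + 1
11: 4729957 = 11·429996 + 1
13: 4729957 = 13·363842 + 11
17: 4729957 = 17·278232 + 13
19: 4729957 = 19·248945 + 2
23: 4729957 = 23·205650 + 7
29: 4729957 = 29·163101 + 28
31: 4729957 = 31·152579 + 8
37: 4729957 = 37·127836 + 25
41: 4729957 = 41·115364 + 33
43: 4729957 = 43·109999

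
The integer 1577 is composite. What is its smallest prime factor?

1577 is odd.
Digit sum 20, not divisible by 3.
Ends in 7: not divisible by 5.
7: 1577 = 7·225 + 2
11: 1577 = 11·143 + 4
13: 1577 = 13·121 + 4
17: 1577 = 17·92 + 13
19: 1577 = 19·83

19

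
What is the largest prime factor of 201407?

89

201407 = 31 · 6497
6497 = 73 · 89
89 is prime.
So 201407 = 31 · 73 · 89; the largest prime factor is 89.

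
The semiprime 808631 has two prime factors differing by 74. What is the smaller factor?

Since p = q + 74, we have 808631 = q(q + 74), so q² + 74q − 808631 = 0.
Discriminant: 74² + 4·808631 = 5476 + 3234524 = 3240000; √3240000 = 1800.
q = (−74 + 1800)/2 = 863, and p = q + 74 = 937.
Check: 863 · 937 = 808631.

863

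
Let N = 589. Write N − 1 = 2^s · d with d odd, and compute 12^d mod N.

151

589 − 1 = 588 = 2^2 · 147, so d = 147.
12^1 ≡ 12 (mod 589)
12^2 ≡ 12^2 = 144 ≡ 144 (mod 589)
12^4 ≡ 144^2 = 20736 ≡ 121 (mod 589)
12^8 ≡ 121^2 = 14641 ≡ 505 (mod 589)
12^16 ≡ 505^2 = 255025 ≡ 577 (mod 589)
12^32 ≡ 577^2 = 332929 ≡ 144 (mod 589)
12^64 ≡ 144^2 = 20736 ≡ 121 (mod 589)
12^128 ≡ 121^2 = 14641 ≡ 505 (mod 589)
147 = 128 + 16 + 2 + 1 in binary powers of 2.
So 12^147 ≡ 505 · 577 · 144 · 12 ≡ 151 (mod 589).
Squaring chain: 151 → 419; never reaches −1, so base 12 is a Miller–Rabin witness that 589 is composite.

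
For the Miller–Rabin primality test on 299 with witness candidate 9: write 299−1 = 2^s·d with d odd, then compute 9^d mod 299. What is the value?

299 − 1 = 298 = 2^1 · 149, so d = 149.
9^1 ≡ 9 (mod 299)
9^2 ≡ 9^2 = 81 ≡ 81 (mod 299)
9^4 ≡ 81^2 = 6561 ≡ 282 (mod 299)
9^8 ≡ 282^2 = 79524 ≡ 289 (mod 299)
9^16 ≡ 289^2 = 83521 ≡ 100 (mod 299)
9^32 ≡ 100^2 = 10000 ≡ 133 (mod 299)
9^64 ≡ 133^2 = 17689 ≡ 48 (mod 299)
9^128 ≡ 48^2 = 2304 ≡ 211 (mod 299)
149 = 128 + 16 + 4 + 1 in binary powers of 2.
So 9^149 ≡ 211 · 100 · 282 · 9 ≡ 3 (mod 299).
Squaring chain: 3; never reaches −1, so base 9 is a Miller–Rabin witness that 299 is composite.

3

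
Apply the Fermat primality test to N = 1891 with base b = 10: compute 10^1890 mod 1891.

1768

10^1 ≡ 10 (mod 1891)
10^2 ≡ 10^2 = 100 ≡ 100 (mod 1891)
10^4 ≡ 100^2 = 10000 ≡ 545 (mod 1891)
10^8 ≡ 545^2 = 297025 ≡ 138 (mod 1891)
10^16 ≡ 138^2 = 19044 ≡ 134 (mod 1891)
10^32 ≡ 134^2 = 17956 ≡ 937 (mod 1891)
10^64 ≡ 937^2 = 877969 ≡ 545 (mod 1891)
10^128 ≡ 545^2 = 297025 ≡ 138 (mod 1891)
10^256 ≡ 138^2 = 19044 ≡ 134 (mod 1891)
10^512 ≡ 134^2 = 17956 ≡ 937 (mod 1891)
10^1024 ≡ 937^2 = 877969 ≡ 545 (mod 1891)
1890 = 1024 + 512 + 256 + 64 + 32 + 2 in binary powers of 2.
So 10^1890 ≡ 545 · 937 · 134 · 545 · 937 · 100 ≡ 1768 (mod 1891).
Since 1768 ≠ 1, base 10 is a Fermat witness: 1891 is composite.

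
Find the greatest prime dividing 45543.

47

45543 = 3 · 15181
15181 = 17 · 893
893 = 19 · 47
47 is prime.
So 45543 = 3 · 17 · 19 · 47; the largest prime factor is 47.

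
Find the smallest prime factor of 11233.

11233 is odd.
Digit sum 10, not divisible by 3.
Ends in 3: not divisible by 5.
7: 11233 = 7·1604 + 5
11: 11233 = 11·1021 + 2
13: 11233 = 13·864 + 1
17: 11233 = 17·660 + 13
19: 11233 = 19·591 + 4
23: 11233 = 23·488 + 9
29: 11233 = 29·387 + 10
31: 11233 = 31·362 + 11
37: 11233 = 37·303 + 22
41: 11233 = 41·273 + 40
43: 11233 = 43·261 + 10
47: 11233 = 47·239

47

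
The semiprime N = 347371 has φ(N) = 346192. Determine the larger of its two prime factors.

617

φ(n) = (p−1)(q−1) = n − (p+q) + 1, so p + q = 347371 − 346192 + 1 = 1180.
p and q are the roots of t² − 1180t + 347371 = 0.
Discriminant: 1180² − 4·347371 = 1392400 − 1389484 = 2916; √2916 = 54.
q = (1180 − 54)/2 = 563, p = (1180 + 54)/2 = 617.
Check: 563 · 617 = 347371.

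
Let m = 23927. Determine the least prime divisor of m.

71

23927 is odd.
Digit sum 23, not divisible by 3.
Ends in 7: not divisible by 5.
7: 23927 = 7·3418 + 1
11: 23927 = 11·2175 + 2
13: 23927 = 13·1840 + 7
17: 23927 = 17·1407 + 8
19: 23927 = 19·1259 + 6
23: 23927 = 23·1040 + 7
29: 23927 = 29·825 + 2
31: 23927 = 31·771 + 26
37: 23927 = 37·646 + 25
41: 23927 = 41·583 + 24
43: 23927 = 43·556 + 19
47: 23927 = 47·509 + 4
53: 23927 = 53·451 + 24
59: 23927 = 59·405 + 32
61: 23927 = 61·392 + 15
67: 23927 = 67·357 + 8
71: 23927 = 71·337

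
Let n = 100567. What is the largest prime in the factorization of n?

79

100567 = 19 · 5293
5293 = 67 · 79
79 is prime.
So 100567 = 19 · 67 · 79; the largest prime factor is 79.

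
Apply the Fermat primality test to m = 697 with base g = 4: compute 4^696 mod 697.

4^1 ≡ 4 (mod 697)
4^2 ≡ 4^2 = 16 ≡ 16 (mod 697)
4^4 ≡ 16^2 = 256 ≡ 256 (mod 697)
4^8 ≡ 256^2 = 65536 ≡ 18 (mod 697)
4^16 ≡ 18^2 = 324 ≡ 324 (mod 697)
4^32 ≡ 324^2 = 104976 ≡ 426 (mod 697)
4^64 ≡ 426^2 = 181476 ≡ 256 (mod 697)
4^128 ≡ 256^2 = 65536 ≡ 18 (mod 697)
4^256 ≡ 18^2 = 324 ≡ 324 (mod 697)
4^512 ≡ 324^2 = 104976 ≡ 426 (mod 697)
696 = 512 + 128 + 32 + 16 + 8 in binary powers of 2.
So 4^696 ≡ 426 · 18 · 426 · 324 · 18 ≡ 324 (mod 697).
Since 324 ≠ 1, base 4 is a Fermat witness: 697 is composite.

324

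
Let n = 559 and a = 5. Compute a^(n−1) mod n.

5^1 ≡ 5 (mod 559)
5^2 ≡ 5^2 = 25 ≡ 25 (mod 559)
5^4 ≡ 25^2 = 625 ≡ 66 (mod 559)
5^8 ≡ 66^2 = 4356 ≡ 443 (mod 559)
5^16 ≡ 443^2 = 196249 ≡ 40 (mod 559)
5^32 ≡ 40^2 = 1600 ≡ 482 (mod 559)
5^64 ≡ 482^2 = 232324 ≡ 339 (mod 559)
5^128 ≡ 339^2 = 114921 ≡ 326 (mod 559)
5^256 ≡ 326^2 = 106276 ≡ 66 (mod 559)
5^512 ≡ 66^2 = 4356 ≡ 443 (mod 559)
558 = 512 + 32 + 8 + 4 + 2 in binary powers of 2.
So 5^558 ≡ 443 · 482 · 443 · 66 · 25 ≡ 428 (mod 559).
Since 428 ≠ 1, base 5 is a Fermat witness: 559 is composite.

428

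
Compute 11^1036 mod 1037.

11^1 ≡ 11 (mod 1037)
11^2 ≡ 11^2 = 121 ≡ 121 (mod 1037)
11^4 ≡ 121^2 = 14641 ≡ 123 (mod 1037)
11^8 ≡ 123^2 = 15129 ≡ 611 (mod 1037)
11^16 ≡ 611^2 = 373321 ≡ 1 (mod 1037)
11^32 ≡ 1^2 = 1 ≡ 1 (mod 1037)
11^64 ≡ 1^2 = 1 ≡ 1 (mod 1037)
11^128 ≡ 1^2 = 1 ≡ 1 (mod 1037)
11^256 ≡ 1^2 = 1 ≡ 1 (mod 1037)
11^512 ≡ 1^2 = 1 ≡ 1 (mod 1037)
11^1024 ≡ 1^2 = 1 ≡ 1 (mod 1037)
1036 = 1024 + 8 + 4 in binary powers of 2.
So 11^1036 ≡ 1 · 611 · 123 ≡ 489 (mod 1037).
Since 489 ≠ 1, base 11 is a Fermat witness: 1037 is composite.

489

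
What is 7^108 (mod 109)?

1

7^1 ≡ 7 (mod 109)
7^2 ≡ 7^2 = 49 ≡ 49 (mod 109)
7^4 ≡ 49^2 = 2401 ≡ 3 (mod 109)
7^8 ≡ 3^2 = 9 ≡ 9 (mod 109)
7^16 ≡ 9^2 = 81 ≡ 81 (mod 109)
7^32 ≡ 81^2 = 6561 ≡ 21 (mod 109)
7^64 ≡ 21^2 = 441 ≡ 5 (mod 109)
108 = 64 + 32 + 8 + 4 in binary powers of 2.
So 7^108 ≡ 5 · 21 · 9 · 3 ≡ 1 (mod 109).
Since the result is 1, base 7 gives no evidence that 109 is composite.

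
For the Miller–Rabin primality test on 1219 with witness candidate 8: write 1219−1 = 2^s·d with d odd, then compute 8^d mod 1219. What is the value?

1219 − 1 = 1218 = 2^1 · 609, so d = 609.
8^1 ≡ 8 (mod 1219)
8^2 ≡ 8^2 = 64 ≡ 64 (mod 1219)
8^4 ≡ 64^2 = 4096 ≡ 439 (mod 1219)
8^8 ≡ 439^2 = 192721 ≡ 119 (mod 1219)
8^16 ≡ 119^2 = 14161 ≡ 752 (mod 1219)
8^32 ≡ 752^2 = 565504 ≡ 1107 (mod 1219)
8^64 ≡ 1107^2 = 1225449 ≡ 354 (mod 1219)
8^128 ≡ 354^2 = 125316 ≡ 978 (mod 1219)
8^256 ≡ 978^2 = 956484 ≡ 788 (mod 1219)
8^512 ≡ 788^2 = 620944 ≡ 473 (mod 1219)
609 = 512 + 64 + 32 + 1 in binary powers of 2.
So 8^609 ≡ 473 · 354 · 1107 · 8 ≡ 393 (mod 1219).
Squaring chain: 393; never reaches −1, so base 8 is a Miller–Rabin witness that 1219 is composite.

393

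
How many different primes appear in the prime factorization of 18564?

5

18564 = 2^2 · 4641
4641 = 3 · 1547
1547 = 7 · 221
221 = 13 · 17
18564 = 2^2 · 3 · 7 · 13 · 17, which has 5 distinct prime factors.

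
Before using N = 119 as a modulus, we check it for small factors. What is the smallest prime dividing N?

119 is odd.
Digit sum 11, not divisible by 3.
Ends in 9: not divisible by 5.
7: 119 = 7·17

7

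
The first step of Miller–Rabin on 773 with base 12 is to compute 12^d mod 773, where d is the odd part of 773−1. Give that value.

773 − 1 = 772 = 2^2 · 193, so d = 193.
12^1 ≡ 12 (mod 773)
12^2 ≡ 12^2 = 144 ≡ 144 (mod 773)
12^4 ≡ 144^2 = 20736 ≡ 638 (mod 773)
12^8 ≡ 638^2 = 407044 ≡ 446 (mod 773)
12^16 ≡ 446^2 = 198916 ≡ 255 (mod 773)
12^32 ≡ 255^2 = 65025 ≡ 93 (mod 773)
12^64 ≡ 93^2 = 8649 ≡ 146 (mod 773)
12^128 ≡ 146^2 = 21316 ≡ 445 (mod 773)
193 = 128 + 64 + 1 in binary powers of 2.
So 12^193 ≡ 445 · 146 · 12 ≡ 456 (mod 773).
Squaring chain: 456 → 772; reaches −1, so base 12 does not prove 773 composite.

456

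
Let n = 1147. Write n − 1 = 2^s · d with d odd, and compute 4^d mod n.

1147 − 1 = 1146 = 2^1 · 573, so d = 573.
4^1 ≡ 4 (mod 1147)
4^2 ≡ 4^2 = 16 ≡ 16 (mod 1147)
4^4 ≡ 16^2 = 256 ≡ 256 (mod 1147)
4^8 ≡ 256^2 = 65536 ≡ 157 (mod 1147)
4^16 ≡ 157^2 = 24649 ≡ 562 (mod 1147)
4^32 ≡ 562^2 = 315844 ≡ 419 (mod 1147)
4^64 ≡ 419^2 = 175561 ≡ 70 (mod 1147)
4^128 ≡ 70^2 = 4900 ≡ 312 (mod 1147)
4^256 ≡ 312^2 = 97344 ≡ 996 (mod 1147)
4^512 ≡ 996^2 = 992016 ≡ 1008 (mod 1147)
573 = 512 + 32 + 16 + 8 + 4 + 1 in binary powers of 2.
So 4^573 ≡ 1008 · 419 · 562 · 157 · 256 · 4 ≡ 529 (mod 1147).
Squaring chain: 529; never reaches −1, so base 4 is a Miller–Rabin witness that 1147 is composite.

529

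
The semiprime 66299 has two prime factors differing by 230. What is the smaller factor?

Since p = q + 230, we have 66299 = q(q + 230), so q² + 230q − 66299 = 0.
Discriminant: 230² + 4·66299 = 52900 + 265196 = 318096; √318096 = 564.
q = (−230 + 564)/2 = 167, and p = q + 230 = 397.
Check: 167 · 397 = 66299.

167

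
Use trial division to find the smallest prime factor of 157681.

19

157681 is odd.
Digit sum 28, not divisible by 3.
Ends in 1: not divisible by 5.
7: 157681 = 7·22525 + 6
11: 157681 = 11·14334 + 7
13: 157681 = 13·12129 + 4
17: 157681 = 17·9275 + 6
19: 157681 = 19·8299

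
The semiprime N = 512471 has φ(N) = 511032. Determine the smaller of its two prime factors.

643

φ(n) = (p−1)(q−1) = n − (p+q) + 1, so p + q = 512471 − 511032 + 1 = 1440.
p and q are the roots of t² − 1440t + 512471 = 0.
Discriminant: 1440² − 4·512471 = 2073600 − 2049884 = 23716; √23716 = 154.
q = (1440 − 154)/2 = 643, p = (1440 + 154)/2 = 797.
Check: 643 · 797 = 512471.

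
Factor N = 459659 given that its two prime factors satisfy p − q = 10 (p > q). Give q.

673

Since p = q + 10, we have 459659 = q(q + 10), so q² + 10q − 459659 = 0.
Discriminant: 10² + 4·459659 = 100 + 1838636 = 1838736; √1838736 = 1356.
q = (−10 + 1356)/2 = 673, and p = q + 10 = 683.
Check: 673 · 683 = 459659.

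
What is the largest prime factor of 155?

155 = 5 · 31
31 is prime.
So 155 = 5 · 31; the largest prime factor is 31.

31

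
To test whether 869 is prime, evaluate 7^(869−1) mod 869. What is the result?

7^1 ≡ 7 (mod 869)
7^2 ≡ 7^2 = 49 ≡ 49 (mod 869)
7^4 ≡ 49^2 = 2401 ≡ 663 (mod 869)
7^8 ≡ 663^2 = 439569 ≡ 724 (mod 869)
7^16 ≡ 724^2 = 524176 ≡ 169 (mod 869)
7^32 ≡ 169^2 = 28561 ≡ 753 (mod 869)
7^64 ≡ 753^2 = 567009 ≡ 421 (mod 869)
7^128 ≡ 421^2 = 177241 ≡ 834 (mod 869)
7^256 ≡ 834^2 = 695556 ≡ 356 (mod 869)
7^512 ≡ 356^2 = 126736 ≡ 731 (mod 869)
868 = 512 + 256 + 64 + 32 + 4 in binary powers of 2.
So 7^868 ≡ 731 · 356 · 421 · 753 · 663 ≡ 163 (mod 869).
Since 163 ≠ 1, base 7 is a Fermat witness: 869 is composite.

163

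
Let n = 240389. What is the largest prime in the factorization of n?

89

240389 = 37 · 6497
6497 = 73 · 89
89 is prime.
So 240389 = 37 · 73 · 89; the largest prime factor is 89.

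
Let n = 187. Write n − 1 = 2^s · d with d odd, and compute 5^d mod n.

37

187 − 1 = 186 = 2^1 · 93, so d = 93.
5^1 ≡ 5 (mod 187)
5^2 ≡ 5^2 = 25 ≡ 25 (mod 187)
5^4 ≡ 25^2 = 625 ≡ 64 (mod 187)
5^8 ≡ 64^2 = 4096 ≡ 169 (mod 187)
5^16 ≡ 169^2 = 28561 ≡ 137 (mod 187)
5^32 ≡ 137^2 = 18769 ≡ 69 (mod 187)
5^64 ≡ 69^2 = 4761 ≡ 86 (mod 187)
93 = 64 + 16 + 8 + 4 + 1 in binary powers of 2.
So 5^93 ≡ 86 · 137 · 169 · 64 · 5 ≡ 37 (mod 187).
Squaring chain: 37; never reaches −1, so base 5 is a Miller–Rabin witness that 187 is composite.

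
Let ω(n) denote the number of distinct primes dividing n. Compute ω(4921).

4921 = 7 · 703
703 = 19 · 37
4921 = 7 · 19 · 37, which has 3 distinct prime factors.

3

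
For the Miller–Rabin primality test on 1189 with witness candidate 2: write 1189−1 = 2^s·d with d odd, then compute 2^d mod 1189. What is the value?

1189 − 1 = 1188 = 2^2 · 297, so d = 297.
2^1 ≡ 2 (mod 1189)
2^2 ≡ 2^2 = 4 ≡ 4 (mod 1189)
2^4 ≡ 4^2 = 16 ≡ 16 (mod 1189)
2^8 ≡ 16^2 = 256 ≡ 256 (mod 1189)
2^16 ≡ 256^2 = 65536 ≡ 141 (mod 1189)
2^32 ≡ 141^2 = 19881 ≡ 857 (mod 1189)
2^64 ≡ 857^2 = 734449 ≡ 836 (mod 1189)
2^128 ≡ 836^2 = 698896 ≡ 953 (mod 1189)
2^256 ≡ 953^2 = 908209 ≡ 1002 (mod 1189)
297 = 256 + 32 + 8 + 1 in binary powers of 2.
So 2^297 ≡ 1002 · 857 · 256 · 2 ≡ 282 (mod 1189).
Squaring chain: 282 → 1050; never reaches −1, so base 2 is a Miller–Rabin witness that 1189 is composite.

282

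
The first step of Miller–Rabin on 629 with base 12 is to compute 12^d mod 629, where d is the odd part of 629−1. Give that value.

629 − 1 = 628 = 2^2 · 157, so d = 157.
12^1 ≡ 12 (mod 629)
12^2 ≡ 12^2 = 144 ≡ 144 (mod 629)
12^4 ≡ 144^2 = 20736 ≡ 608 (mod 629)
12^8 ≡ 608^2 = 369664 ≡ 441 (mod 629)
12^16 ≡ 441^2 = 194481 ≡ 120 (mod 629)
12^32 ≡ 120^2 = 14400 ≡ 562 (mod 629)
12^64 ≡ 562^2 = 315844 ≡ 86 (mod 629)
12^128 ≡ 86^2 = 7396 ≡ 477 (mod 629)
157 = 128 + 16 + 8 + 4 + 1 in binary powers of 2.
So 12^157 ≡ 477 · 120 · 441 · 608 · 12 ≡ 201 (mod 629).
Squaring chain: 201 → 145; never reaches −1, so base 12 is a Miller–Rabin witness that 629 is composite.

201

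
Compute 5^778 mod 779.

5^1 ≡ 5 (mod 779)
5^2 ≡ 5^2 = 25 ≡ 25 (mod 779)
5^4 ≡ 25^2 = 625 ≡ 625 (mod 779)
5^8 ≡ 625^2 = 390625 ≡ 346 (mod 779)
5^16 ≡ 346^2 = 119716 ≡ 529 (mod 779)
5^32 ≡ 529^2 = 279841 ≡ 180 (mod 779)
5^64 ≡ 180^2 = 32400 ≡ 461 (mod 779)
5^128 ≡ 461^2 = 212521 ≡ 633 (mod 779)
5^256 ≡ 633^2 = 400689 ≡ 283 (mod 779)
5^512 ≡ 283^2 = 80089 ≡ 631 (mod 779)
778 = 512 + 256 + 8 + 2 in binary powers of 2.
So 5^778 ≡ 631 · 283 · 346 · 25 ≡ 720 (mod 779).
Since 720 ≠ 1, base 5 is a Fermat witness: 779 is composite.

720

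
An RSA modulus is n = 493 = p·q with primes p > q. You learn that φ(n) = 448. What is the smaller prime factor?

17

φ(n) = (p−1)(q−1) = n − (p+q) + 1, so p + q = 493 − 448 + 1 = 46.
p and q are the roots of t² − 46t + 493 = 0.
Discriminant: 46² − 4·493 = 2116 − 1972 = 144; √144 = 12.
q = (46 − 12)/2 = 17, p = (46 + 12)/2 = 29.
Check: 17 · 29 = 493.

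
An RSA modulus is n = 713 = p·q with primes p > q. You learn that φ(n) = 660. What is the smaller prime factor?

φ(n) = (p−1)(q−1) = n − (p+q) + 1, so p + q = 713 − 660 + 1 = 54.
p and q are the roots of t² − 54t + 713 = 0.
Discriminant: 54² − 4·713 = 2916 − 2852 = 64; √64 = 8.
q = (54 − 8)/2 = 23, p = (54 + 8)/2 = 31.
Check: 23 · 31 = 713.

23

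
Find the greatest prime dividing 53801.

73

53801 = 11 · 4891
4891 = 67 · 73
73 is prime.
So 53801 = 11 · 67 · 73; the largest prime factor is 73.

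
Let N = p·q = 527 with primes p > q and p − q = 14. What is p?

Since p = q + 14, we have 527 = q(q + 14), so q² + 14q − 527 = 0.
Discriminant: 14² + 4·527 = 196 + 2108 = 2304; √2304 = 48.
q = (−14 + 48)/2 = 17, and p = q + 14 = 31.
Check: 17 · 31 = 527.

31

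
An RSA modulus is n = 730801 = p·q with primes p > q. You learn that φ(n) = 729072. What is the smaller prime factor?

733

φ(n) = (p−1)(q−1) = n − (p+q) + 1, so p + q = 730801 − 729072 + 1 = 1730.
p and q are the roots of t² − 1730t + 730801 = 0.
Discriminant: 1730² − 4·730801 = 2992900 − 2923204 = 69696; √69696 = 264.
q = (1730 − 264)/2 = 733, p = (1730 + 264)/2 = 997.
Check: 733 · 997 = 730801.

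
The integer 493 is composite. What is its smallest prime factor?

493 is odd.
Digit sum 16, not divisible by 3.
Ends in 3: not divisible by 5.
7: 493 = 7·70 + 3
11: 493 = 11·44 + 9
13: 493 = 13·37 + 12
17: 493 = 17·29

17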